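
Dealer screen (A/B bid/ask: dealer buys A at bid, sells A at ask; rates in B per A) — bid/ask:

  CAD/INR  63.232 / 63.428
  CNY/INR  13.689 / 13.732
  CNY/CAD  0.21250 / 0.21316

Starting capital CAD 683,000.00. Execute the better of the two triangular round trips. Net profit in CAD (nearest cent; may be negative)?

Best loop CAD → CNY → INR → CAD:
CAD 683,000.00 ÷ 0.21316 (buy CNY at ask) = CNY 3,204,165.88
CNY 3,204,165.88 × 13.689 (sell CNY at bid) = INR 43,861,826.80
INR 43,861,826.80 ÷ 63.428 (buy CAD at ask) = CAD 691,521.52

Net profit: CAD 8,521.52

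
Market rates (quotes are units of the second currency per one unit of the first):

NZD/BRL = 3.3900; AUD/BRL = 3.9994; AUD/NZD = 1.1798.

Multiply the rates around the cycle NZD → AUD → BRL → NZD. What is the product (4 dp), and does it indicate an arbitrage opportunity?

1.0000 (no arbitrage)

Around NZD → AUD → BRL → NZD: 1 ÷ 1.1798 × 3.9994 ÷ 3.3900 = 0.999969
Product ≈ 1 (deviation 0.003%, within rounding noise).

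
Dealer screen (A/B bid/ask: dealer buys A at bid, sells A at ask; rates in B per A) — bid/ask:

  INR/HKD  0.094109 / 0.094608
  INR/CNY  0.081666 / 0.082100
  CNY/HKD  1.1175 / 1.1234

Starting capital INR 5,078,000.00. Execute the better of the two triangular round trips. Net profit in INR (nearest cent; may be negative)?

Best loop INR → HKD → CNY → INR:
INR 5,078,000.00 × 0.094109 (sell INR at bid) = HKD 477,885.50
HKD 477,885.50 ÷ 1.1234 (buy CNY at ask) = CNY 425,392.12
CNY 425,392.12 ÷ 0.082100 (buy INR at ask) = INR 5,181,389.95

Net profit: INR 103,389.95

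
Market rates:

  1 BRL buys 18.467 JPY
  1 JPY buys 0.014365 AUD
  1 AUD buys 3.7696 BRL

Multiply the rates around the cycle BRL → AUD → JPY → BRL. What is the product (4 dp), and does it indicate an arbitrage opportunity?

1.0000 (no arbitrage)

Around BRL → AUD → JPY → BRL: 1 ÷ 3.7696 ÷ 0.014365 ÷ 18.467 = 1.000006
Product ≈ 1 (deviation 0.001%, within rounding noise).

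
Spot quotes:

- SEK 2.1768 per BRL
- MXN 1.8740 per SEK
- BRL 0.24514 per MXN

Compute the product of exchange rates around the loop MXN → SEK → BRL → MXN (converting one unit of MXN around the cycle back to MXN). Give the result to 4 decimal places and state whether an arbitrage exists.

Around MXN → SEK → BRL → MXN: 1 ÷ 1.8740 ÷ 2.1768 ÷ 0.24514 = 0.999995
Product ≈ 1 (deviation 0.001%, within rounding noise).

1.0000 (no arbitrage)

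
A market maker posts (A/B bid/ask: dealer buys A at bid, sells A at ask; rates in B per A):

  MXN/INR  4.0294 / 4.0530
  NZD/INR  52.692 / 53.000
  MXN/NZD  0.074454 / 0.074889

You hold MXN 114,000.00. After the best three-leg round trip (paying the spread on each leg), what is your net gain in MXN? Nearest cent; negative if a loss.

Net profit: MXN 1,731.43

Best loop MXN → INR → NZD → MXN:
MXN 114,000.00 × 4.0294 (sell MXN at bid) = INR 459,351.60
INR 459,351.60 ÷ 53.000 (buy NZD at ask) = NZD 8,667.01
NZD 8,667.01 ÷ 0.074889 (buy MXN at ask) = MXN 115,731.43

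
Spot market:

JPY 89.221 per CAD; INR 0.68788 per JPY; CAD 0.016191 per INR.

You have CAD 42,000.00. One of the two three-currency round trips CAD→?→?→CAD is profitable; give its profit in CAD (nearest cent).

Profitable loop is CAD → INR → JPY → CAD:
CAD 42,000.00 ÷ 0.016191 = INR 2,594,033.72
INR 2,594,033.72 ÷ 0.68788 = JPY 3,771,056
JPY 3,771,056 ÷ 89.221 = CAD 42,266.46
Profit = CAD 42,266.46 − CAD 42,000.00

Profit: CAD 266.46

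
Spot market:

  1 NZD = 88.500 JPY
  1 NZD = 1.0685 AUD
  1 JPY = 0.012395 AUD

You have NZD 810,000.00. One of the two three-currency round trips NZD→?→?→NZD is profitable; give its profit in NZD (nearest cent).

Profitable loop is NZD → JPY → AUD → NZD:
NZD 810,000.00 × 88.500 = JPY 71,685,000
JPY 71,685,000 × 0.012395 = AUD 888,535.57
AUD 888,535.57 ÷ 1.0685 = NZD 831,572.84
Profit = NZD 831,572.84 − NZD 810,000.00

Profit: NZD 21,572.84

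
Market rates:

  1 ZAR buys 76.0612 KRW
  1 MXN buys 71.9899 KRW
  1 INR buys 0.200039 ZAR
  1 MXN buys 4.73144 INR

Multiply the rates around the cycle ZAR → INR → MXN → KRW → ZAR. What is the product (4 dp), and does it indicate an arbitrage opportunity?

1.0000 (no arbitrage)

Around ZAR → INR → MXN → KRW → ZAR: 1 ÷ 0.200039 ÷ 4.73144 × 71.9899 ÷ 76.0612 = 1.000001
Product ≈ 1 (deviation 0.000%, within rounding noise).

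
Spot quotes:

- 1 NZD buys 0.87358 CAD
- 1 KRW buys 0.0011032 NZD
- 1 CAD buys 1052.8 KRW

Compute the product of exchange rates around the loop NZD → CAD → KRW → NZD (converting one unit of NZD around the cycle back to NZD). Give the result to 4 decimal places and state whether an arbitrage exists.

Around NZD → CAD → KRW → NZD: 1 × 0.87358 × 1052.8 × 0.0011032 = 1.014619
Product > 1; profitable direction is NZD → CAD → KRW → NZD.

1.0146 (arbitrage exists)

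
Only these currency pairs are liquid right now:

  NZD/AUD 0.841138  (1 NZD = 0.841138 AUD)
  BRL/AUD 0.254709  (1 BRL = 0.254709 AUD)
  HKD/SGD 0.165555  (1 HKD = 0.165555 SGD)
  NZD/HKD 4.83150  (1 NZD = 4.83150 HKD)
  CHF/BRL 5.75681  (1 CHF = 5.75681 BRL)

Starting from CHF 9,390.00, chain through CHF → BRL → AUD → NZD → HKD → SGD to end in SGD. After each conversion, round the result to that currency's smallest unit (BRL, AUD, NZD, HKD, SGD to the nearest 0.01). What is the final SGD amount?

CHF 9,390.00 × 5.75681 = BRL 54,056.45
BRL 54,056.45 × 0.254709 = AUD 13,768.66
AUD 13,768.66 ÷ 0.841138 = NZD 16,369.09
NZD 16,369.09 × 4.83150 = HKD 79,087.26
HKD 79,087.26 × 0.165555 = SGD 13,093.29

SGD 13,093.29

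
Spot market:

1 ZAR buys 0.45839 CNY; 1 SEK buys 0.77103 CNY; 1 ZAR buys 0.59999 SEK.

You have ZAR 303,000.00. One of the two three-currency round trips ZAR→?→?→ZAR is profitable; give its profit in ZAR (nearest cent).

Profitable loop is ZAR → SEK → CNY → ZAR:
ZAR 303,000.00 × 0.59999 = SEK 181,796.97
SEK 181,796.97 × 0.77103 = CNY 140,170.92
CNY 140,170.92 ÷ 0.45839 = ZAR 305,789.65
Profit = ZAR 305,789.65 − ZAR 303,000.00

Profit: ZAR 2,789.65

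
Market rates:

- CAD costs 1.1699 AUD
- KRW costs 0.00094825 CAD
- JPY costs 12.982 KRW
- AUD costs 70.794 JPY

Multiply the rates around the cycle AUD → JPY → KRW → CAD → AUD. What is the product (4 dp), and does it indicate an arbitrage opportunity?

1.0196 (arbitrage exists)

Around AUD → JPY → KRW → CAD → AUD: 1 × 70.794 × 12.982 × 0.00094825 × 1.1699 = 1.019553
Product > 1; profitable direction is AUD → JPY → KRW → CAD → AUD.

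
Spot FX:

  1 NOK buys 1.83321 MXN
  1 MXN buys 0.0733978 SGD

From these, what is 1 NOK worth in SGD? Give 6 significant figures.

1 NOK × 1.83321 = 1.83321 MXN
1.83321 MXN × 0.0733978 = 0.134554 SGD

NOK/SGD = 0.134554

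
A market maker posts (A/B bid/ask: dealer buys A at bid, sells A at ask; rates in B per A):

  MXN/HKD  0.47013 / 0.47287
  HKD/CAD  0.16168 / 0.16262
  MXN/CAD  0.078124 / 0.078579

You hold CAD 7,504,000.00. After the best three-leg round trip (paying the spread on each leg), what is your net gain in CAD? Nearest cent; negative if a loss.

Best loop CAD → HKD → MXN → CAD:
CAD 7,504,000.00 ÷ 0.16262 (buy HKD at ask) = HKD 46,144,385.68
HKD 46,144,385.68 ÷ 0.47287 (buy MXN at ask) = MXN 97,583,660.80
MXN 97,583,660.80 × 0.078124 (sell MXN at bid) = CAD 7,623,625.92

Net profit: CAD 119,625.92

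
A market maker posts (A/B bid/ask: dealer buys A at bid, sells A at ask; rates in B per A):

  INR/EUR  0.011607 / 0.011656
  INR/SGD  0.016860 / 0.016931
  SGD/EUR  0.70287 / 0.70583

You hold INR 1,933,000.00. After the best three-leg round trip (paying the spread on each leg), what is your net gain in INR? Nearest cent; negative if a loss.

Net profit: INR 32,236.82

Best loop INR → SGD → EUR → INR:
INR 1,933,000.00 × 0.016860 (sell INR at bid) = SGD 32,590.38
SGD 32,590.38 × 0.70287 (sell SGD at bid) = EUR 22,906.80
EUR 22,906.80 ÷ 0.011656 (buy INR at ask) = INR 1,965,236.82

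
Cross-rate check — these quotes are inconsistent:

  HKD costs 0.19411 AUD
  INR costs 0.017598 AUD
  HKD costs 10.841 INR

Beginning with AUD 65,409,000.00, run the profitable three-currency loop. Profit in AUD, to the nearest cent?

Profit: AUD 1,141,720.45

Profitable loop is AUD → INR → HKD → AUD:
AUD 65,409,000.00 ÷ 0.017598 = INR 3,716,842,823.05
INR 3,716,842,823.05 ÷ 10.841 = HKD 342,850,550.97
HKD 342,850,550.97 × 0.19411 = AUD 66,550,720.45
Profit = AUD 66,550,720.45 − AUD 65,409,000.00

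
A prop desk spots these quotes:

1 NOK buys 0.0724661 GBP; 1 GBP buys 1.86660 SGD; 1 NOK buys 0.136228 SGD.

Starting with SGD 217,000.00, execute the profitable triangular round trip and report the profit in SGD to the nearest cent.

Profit: SGD 1,544.54

Profitable loop is SGD → GBP → NOK → SGD:
SGD 217,000.00 ÷ 1.86660 = GBP 116,254.15
GBP 116,254.15 ÷ 0.0724661 = NOK 1,604,255.67
NOK 1,604,255.67 × 0.136228 = SGD 218,544.54
Profit = SGD 218,544.54 − SGD 217,000.00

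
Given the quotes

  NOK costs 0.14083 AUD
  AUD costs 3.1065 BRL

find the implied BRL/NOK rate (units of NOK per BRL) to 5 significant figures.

1 BRL ÷ 3.1065 = 0.321906 AUD
0.321906 AUD ÷ 0.14083 = 2.28577 NOK

BRL/NOK = 2.2858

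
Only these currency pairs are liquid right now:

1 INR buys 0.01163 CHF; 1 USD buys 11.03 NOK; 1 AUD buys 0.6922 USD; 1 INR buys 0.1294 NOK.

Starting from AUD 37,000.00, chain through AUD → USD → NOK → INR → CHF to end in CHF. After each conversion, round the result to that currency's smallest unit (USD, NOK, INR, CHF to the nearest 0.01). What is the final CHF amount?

AUD 37,000.00 × 0.6922 = USD 25,611.40
USD 25,611.40 × 11.03 = NOK 282,493.74
NOK 282,493.74 ÷ 0.1294 = INR 2,183,104.64
INR 2,183,104.64 × 0.01163 = CHF 25,389.51

CHF 25,389.51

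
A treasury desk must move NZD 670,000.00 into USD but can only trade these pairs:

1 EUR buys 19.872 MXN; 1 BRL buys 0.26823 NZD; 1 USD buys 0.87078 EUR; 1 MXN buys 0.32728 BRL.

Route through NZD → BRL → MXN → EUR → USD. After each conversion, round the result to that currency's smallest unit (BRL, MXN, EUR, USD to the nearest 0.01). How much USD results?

NZD 670,000.00 ÷ 0.26823 = BRL 2,497,856.32
BRL 2,497,856.32 ÷ 0.32728 = MXN 7,632,169.15
MXN 7,632,169.15 ÷ 19.872 = EUR 384,066.48
EUR 384,066.48 ÷ 0.87078 = USD 441,060.29

USD 441,060.29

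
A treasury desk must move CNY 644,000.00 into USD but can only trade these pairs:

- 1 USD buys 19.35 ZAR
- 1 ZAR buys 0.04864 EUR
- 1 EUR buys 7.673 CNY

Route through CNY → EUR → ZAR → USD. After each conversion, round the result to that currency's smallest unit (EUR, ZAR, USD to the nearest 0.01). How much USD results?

USD 89,175.62

CNY 644,000.00 ÷ 7.673 = EUR 83,930.67
EUR 83,930.67 ÷ 0.04864 = ZAR 1,725,548.31
ZAR 1,725,548.31 ÷ 19.35 = USD 89,175.62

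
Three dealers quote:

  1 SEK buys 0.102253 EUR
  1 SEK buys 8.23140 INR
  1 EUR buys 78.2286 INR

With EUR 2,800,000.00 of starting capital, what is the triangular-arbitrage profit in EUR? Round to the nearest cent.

Profit: EUR 81,310.89

Profitable loop is EUR → SEK → INR → EUR:
EUR 2,800,000.00 ÷ 0.102253 = SEK 27,383,059.67
SEK 27,383,059.67 × 8.23140 = INR 225,400,917.33
INR 225,400,917.33 ÷ 78.2286 = EUR 2,881,310.89
Profit = EUR 2,881,310.89 − EUR 2,800,000.00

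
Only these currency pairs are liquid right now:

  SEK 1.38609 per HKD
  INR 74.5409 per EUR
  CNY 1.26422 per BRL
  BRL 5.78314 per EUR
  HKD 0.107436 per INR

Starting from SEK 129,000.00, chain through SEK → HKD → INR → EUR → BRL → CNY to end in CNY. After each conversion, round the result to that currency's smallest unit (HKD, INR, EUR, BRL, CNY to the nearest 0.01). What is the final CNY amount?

SEK 129,000.00 ÷ 1.38609 = HKD 93,067.55
HKD 93,067.55 ÷ 0.107436 = INR 866,260.38
INR 866,260.38 ÷ 74.5409 = EUR 11,621.28
EUR 11,621.28 × 5.78314 = BRL 67,207.49
BRL 67,207.49 × 1.26422 = CNY 84,965.05

CNY 84,965.05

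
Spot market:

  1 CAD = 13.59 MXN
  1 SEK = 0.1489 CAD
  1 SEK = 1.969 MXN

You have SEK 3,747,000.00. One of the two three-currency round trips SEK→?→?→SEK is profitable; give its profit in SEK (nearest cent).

Profit: SEK 103,810.36

Profitable loop is SEK → CAD → MXN → SEK:
SEK 3,747,000.00 × 0.1489 = CAD 557,928.30
CAD 557,928.30 × 13.59 = MXN 7,582,245.60
MXN 7,582,245.60 ÷ 1.969 = SEK 3,850,810.36
Profit = SEK 3,850,810.36 − SEK 3,747,000.00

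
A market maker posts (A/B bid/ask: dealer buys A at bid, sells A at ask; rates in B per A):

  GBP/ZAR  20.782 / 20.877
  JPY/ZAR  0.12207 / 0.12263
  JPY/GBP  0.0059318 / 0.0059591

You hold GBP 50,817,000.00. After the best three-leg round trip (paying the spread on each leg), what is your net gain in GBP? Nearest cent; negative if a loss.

Best loop GBP → ZAR → JPY → GBP:
GBP 50,817,000.00 × 20.782 (sell GBP at bid) = ZAR 1,056,078,894.00
ZAR 1,056,078,894.00 ÷ 0.12263 (buy JPY at ask) = JPY 8,611,913,023
JPY 8,611,913,023 × 0.0059318 (sell JPY at bid) = GBP 51,084,145.67

Net profit: GBP 267,145.67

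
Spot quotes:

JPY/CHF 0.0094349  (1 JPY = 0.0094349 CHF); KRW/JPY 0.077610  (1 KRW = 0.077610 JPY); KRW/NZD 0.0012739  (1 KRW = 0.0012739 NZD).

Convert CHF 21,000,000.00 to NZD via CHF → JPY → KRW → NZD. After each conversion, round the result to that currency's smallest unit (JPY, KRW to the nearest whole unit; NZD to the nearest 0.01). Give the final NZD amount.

CHF 21,000,000.00 ÷ 0.0094349 = JPY 2,225,778,758
JPY 2,225,778,758 ÷ 0.077610 = KRW 28,679,020,204
KRW 28,679,020,204 × 0.0012739 = NZD 36,534,203.84

NZD 36,534,203.84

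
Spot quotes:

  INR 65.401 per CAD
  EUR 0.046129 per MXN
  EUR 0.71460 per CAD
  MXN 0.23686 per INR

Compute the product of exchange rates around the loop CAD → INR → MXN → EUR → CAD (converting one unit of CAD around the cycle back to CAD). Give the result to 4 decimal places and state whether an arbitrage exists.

Around CAD → INR → MXN → EUR → CAD: 1 × 65.401 × 0.23686 × 0.046129 ÷ 0.71460 = 0.999970
Product ≈ 1 (deviation 0.003%, within rounding noise).

1.0000 (no arbitrage)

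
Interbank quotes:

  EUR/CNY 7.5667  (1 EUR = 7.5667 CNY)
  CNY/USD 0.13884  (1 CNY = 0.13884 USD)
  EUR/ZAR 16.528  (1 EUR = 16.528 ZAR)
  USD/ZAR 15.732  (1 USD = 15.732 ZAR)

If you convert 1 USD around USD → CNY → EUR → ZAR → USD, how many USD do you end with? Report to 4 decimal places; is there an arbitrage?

Around USD → CNY → EUR → ZAR → USD: 1 ÷ 0.13884 ÷ 7.5667 × 16.528 ÷ 15.732 = 1.000035
Product ≈ 1 (deviation 0.004%, within rounding noise).

1.0000 (no arbitrage)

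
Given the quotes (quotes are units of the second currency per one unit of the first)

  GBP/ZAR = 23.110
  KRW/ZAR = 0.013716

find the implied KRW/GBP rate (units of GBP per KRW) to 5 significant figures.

KRW/GBP = 0.00059351

1 KRW × 0.013716 = 0.013716 ZAR
0.013716 ZAR ÷ 23.110 = 0.000593509 GBP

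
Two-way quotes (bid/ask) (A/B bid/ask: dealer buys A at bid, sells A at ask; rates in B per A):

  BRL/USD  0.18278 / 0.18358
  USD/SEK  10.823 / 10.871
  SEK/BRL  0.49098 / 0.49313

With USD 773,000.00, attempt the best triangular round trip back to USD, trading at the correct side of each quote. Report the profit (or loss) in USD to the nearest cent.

Net profit: USD 12,458.44

Best loop USD → BRL → SEK → USD:
USD 773,000.00 ÷ 0.18358 (buy BRL at ask) = BRL 4,210,698.33
BRL 4,210,698.33 ÷ 0.49313 (buy SEK at ask) = SEK 8,538,718.66
SEK 8,538,718.66 ÷ 10.871 (buy USD at ask) = USD 785,458.44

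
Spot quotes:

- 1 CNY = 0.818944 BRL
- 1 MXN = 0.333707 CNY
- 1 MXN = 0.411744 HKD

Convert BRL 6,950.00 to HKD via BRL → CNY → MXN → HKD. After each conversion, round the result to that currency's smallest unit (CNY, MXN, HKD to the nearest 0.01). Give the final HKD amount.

BRL 6,950.00 ÷ 0.818944 = CNY 8,486.54
CNY 8,486.54 ÷ 0.333707 = MXN 25,431.11
MXN 25,431.11 × 0.411744 = HKD 10,471.11

HKD 10,471.11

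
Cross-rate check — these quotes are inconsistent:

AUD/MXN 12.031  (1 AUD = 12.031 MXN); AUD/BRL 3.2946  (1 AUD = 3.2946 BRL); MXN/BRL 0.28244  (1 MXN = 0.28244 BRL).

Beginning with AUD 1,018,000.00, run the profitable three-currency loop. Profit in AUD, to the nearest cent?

Profit: AUD 31,960.63

Profitable loop is AUD → MXN → BRL → AUD:
AUD 1,018,000.00 × 12.031 = MXN 12,247,558.00
MXN 12,247,558.00 × 0.28244 = BRL 3,459,200.28
BRL 3,459,200.28 ÷ 3.2946 = AUD 1,049,960.63
Profit = AUD 1,049,960.63 − AUD 1,018,000.00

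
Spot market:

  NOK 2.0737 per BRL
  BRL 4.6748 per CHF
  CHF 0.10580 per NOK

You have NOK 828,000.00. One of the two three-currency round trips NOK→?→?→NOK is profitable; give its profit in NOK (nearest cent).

Profit: NOK 21,229.30

Profitable loop is NOK → CHF → BRL → NOK:
NOK 828,000.00 × 0.10580 = CHF 87,602.40
CHF 87,602.40 × 4.6748 = BRL 409,523.70
BRL 409,523.70 × 2.0737 = NOK 849,229.30
Profit = NOK 849,229.30 − NOK 828,000.00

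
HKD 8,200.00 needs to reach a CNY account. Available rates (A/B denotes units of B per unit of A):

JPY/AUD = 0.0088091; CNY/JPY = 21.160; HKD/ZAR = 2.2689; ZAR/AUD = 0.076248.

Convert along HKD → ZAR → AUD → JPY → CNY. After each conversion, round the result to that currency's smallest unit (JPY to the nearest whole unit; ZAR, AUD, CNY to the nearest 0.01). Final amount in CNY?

HKD 8,200.00 × 2.2689 = ZAR 18,604.98
ZAR 18,604.98 × 0.076248 = AUD 1,418.59
AUD 1,418.59 ÷ 0.0088091 = JPY 161,037
JPY 161,037 ÷ 21.160 = CNY 7,610.44

CNY 7,610.44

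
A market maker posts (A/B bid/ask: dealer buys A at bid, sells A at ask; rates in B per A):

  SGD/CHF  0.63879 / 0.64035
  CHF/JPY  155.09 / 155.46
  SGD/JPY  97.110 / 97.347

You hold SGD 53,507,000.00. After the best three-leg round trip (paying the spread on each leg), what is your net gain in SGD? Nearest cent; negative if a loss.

Best loop SGD → CHF → JPY → SGD:
SGD 53,507,000.00 × 0.63879 (sell SGD at bid) = CHF 34,179,736.53
CHF 34,179,736.53 × 155.09 (sell CHF at bid) = JPY 5,300,935,338
JPY 5,300,935,338 ÷ 97.347 (buy SGD at ask) = SGD 54,454,018.50

Net profit: SGD 947,018.50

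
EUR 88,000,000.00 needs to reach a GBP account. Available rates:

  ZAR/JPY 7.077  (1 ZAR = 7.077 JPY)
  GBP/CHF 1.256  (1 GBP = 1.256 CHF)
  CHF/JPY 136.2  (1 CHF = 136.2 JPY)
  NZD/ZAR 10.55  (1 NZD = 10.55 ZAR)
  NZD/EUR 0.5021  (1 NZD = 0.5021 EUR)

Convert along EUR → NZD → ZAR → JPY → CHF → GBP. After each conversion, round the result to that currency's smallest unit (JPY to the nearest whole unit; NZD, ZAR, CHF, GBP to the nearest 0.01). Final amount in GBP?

EUR 88,000,000.00 ÷ 0.5021 = NZD 175,263,891.66
NZD 175,263,891.66 × 10.55 = ZAR 1,849,034,057.01
ZAR 1,849,034,057.01 × 7.077 = JPY 13,085,614,021
JPY 13,085,614,021 ÷ 136.2 = CHF 96,076,461.24
CHF 96,076,461.24 ÷ 1.256 = GBP 76,493,997.80

GBP 76,493,997.80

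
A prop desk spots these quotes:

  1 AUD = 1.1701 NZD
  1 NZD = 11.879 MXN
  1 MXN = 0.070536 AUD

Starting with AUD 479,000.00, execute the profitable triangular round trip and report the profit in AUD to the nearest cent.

Profitable loop is AUD → MXN → NZD → AUD:
AUD 479,000.00 ÷ 0.070536 = MXN 6,790,858.57
MXN 6,790,858.57 ÷ 11.879 = NZD 571,669.21
NZD 571,669.21 ÷ 1.1701 = AUD 488,564.41
Profit = AUD 488,564.41 − AUD 479,000.00

Profit: AUD 9,564.41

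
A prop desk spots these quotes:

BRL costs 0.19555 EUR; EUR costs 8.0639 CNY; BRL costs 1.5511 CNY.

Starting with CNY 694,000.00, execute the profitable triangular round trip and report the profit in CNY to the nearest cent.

Profit: CNY 11,541.60

Profitable loop is CNY → BRL → EUR → CNY:
CNY 694,000.00 ÷ 1.5511 = BRL 447,424.41
BRL 447,424.41 × 0.19555 = EUR 87,493.84
EUR 87,493.84 × 8.0639 = CNY 705,541.60
Profit = CNY 705,541.60 − CNY 694,000.00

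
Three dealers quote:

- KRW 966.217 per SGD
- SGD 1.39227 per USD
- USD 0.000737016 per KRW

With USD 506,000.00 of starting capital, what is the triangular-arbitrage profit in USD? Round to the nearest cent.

Profit: USD 4,358.63

Profitable loop is USD → KRW → SGD → USD:
USD 506,000.00 ÷ 0.000737016 = KRW 686,552,259
KRW 686,552,259 ÷ 966.217 = SGD 710,557.01
SGD 710,557.01 ÷ 1.39227 = USD 510,358.63
Profit = USD 510,358.63 − USD 506,000.00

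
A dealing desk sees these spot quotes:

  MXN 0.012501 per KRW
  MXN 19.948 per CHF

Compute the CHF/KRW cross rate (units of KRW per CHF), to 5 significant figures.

1 CHF × 19.948 = 19.948 MXN
19.948 MXN ÷ 0.012501 = 1595.71 KRW

CHF/KRW = 1595.7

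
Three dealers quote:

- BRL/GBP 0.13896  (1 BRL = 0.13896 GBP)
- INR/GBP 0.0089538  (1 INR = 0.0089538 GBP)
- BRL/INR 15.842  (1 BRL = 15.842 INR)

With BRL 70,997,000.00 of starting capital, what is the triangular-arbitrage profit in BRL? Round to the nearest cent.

Profitable loop is BRL → INR → GBP → BRL:
BRL 70,997,000.00 × 15.842 = INR 1,124,734,474.00
INR 1,124,734,474.00 × 0.0089538 = GBP 10,070,647.53
GBP 10,070,647.53 ÷ 0.13896 = BRL 72,471,556.80
Profit = BRL 72,471,556.80 − BRL 70,997,000.00

Profit: BRL 1,474,556.80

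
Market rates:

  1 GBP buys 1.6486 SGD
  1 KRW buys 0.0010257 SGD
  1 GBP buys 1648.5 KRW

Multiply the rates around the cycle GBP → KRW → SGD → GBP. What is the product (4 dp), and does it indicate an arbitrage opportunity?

1.0256 (arbitrage exists)

Around GBP → KRW → SGD → GBP: 1 × 1648.5 × 0.0010257 ÷ 1.6486 = 1.025638
Product > 1; profitable direction is GBP → KRW → SGD → GBP.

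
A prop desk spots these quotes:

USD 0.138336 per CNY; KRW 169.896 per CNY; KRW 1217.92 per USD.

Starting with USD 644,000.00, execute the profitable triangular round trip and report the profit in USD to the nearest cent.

Profit: USD 5,404.13

Profitable loop is USD → CNY → KRW → USD:
USD 644,000.00 ÷ 0.138336 = CNY 4,655,331.95
CNY 4,655,331.95 × 169.896 = KRW 790,922,276
KRW 790,922,276 ÷ 1217.92 = USD 649,404.13
Profit = USD 649,404.13 − USD 644,000.00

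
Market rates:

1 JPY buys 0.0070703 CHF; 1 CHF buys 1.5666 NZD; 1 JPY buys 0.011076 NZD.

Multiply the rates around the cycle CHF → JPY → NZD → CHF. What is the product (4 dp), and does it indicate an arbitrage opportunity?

Around CHF → JPY → NZD → CHF: 1 ÷ 0.0070703 × 0.011076 ÷ 1.5666 = 0.999970
Product ≈ 1 (deviation 0.003%, within rounding noise).

1.0000 (no arbitrage)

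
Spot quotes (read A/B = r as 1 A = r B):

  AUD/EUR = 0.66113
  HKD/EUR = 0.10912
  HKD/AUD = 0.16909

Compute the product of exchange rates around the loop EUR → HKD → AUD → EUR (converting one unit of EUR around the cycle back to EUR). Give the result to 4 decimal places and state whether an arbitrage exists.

Around EUR → HKD → AUD → EUR: 1 ÷ 0.10912 × 0.16909 × 0.66113 = 1.024473
Product > 1; profitable direction is EUR → HKD → AUD → EUR.

1.0245 (arbitrage exists)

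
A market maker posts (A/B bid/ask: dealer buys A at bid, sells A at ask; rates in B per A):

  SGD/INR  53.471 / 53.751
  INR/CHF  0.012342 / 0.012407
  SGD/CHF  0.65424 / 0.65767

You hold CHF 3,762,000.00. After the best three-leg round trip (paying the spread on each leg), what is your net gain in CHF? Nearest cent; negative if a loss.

Best loop CHF → SGD → INR → CHF:
CHF 3,762,000.00 ÷ 0.65767 (buy SGD at ask) = SGD 5,720,194.02
SGD 5,720,194.02 × 53.471 (sell SGD at bid) = INR 305,864,494.35
INR 305,864,494.35 × 0.012342 (sell INR at bid) = CHF 3,774,979.59

Net profit: CHF 12,979.59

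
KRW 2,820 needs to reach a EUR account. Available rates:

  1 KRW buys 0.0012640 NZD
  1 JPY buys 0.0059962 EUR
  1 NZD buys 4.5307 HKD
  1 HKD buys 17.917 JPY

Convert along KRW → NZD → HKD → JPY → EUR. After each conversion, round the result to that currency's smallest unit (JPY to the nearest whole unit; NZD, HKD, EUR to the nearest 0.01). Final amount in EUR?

EUR 1.73

KRW 2,820 × 0.0012640 = NZD 3.56
NZD 3.56 × 4.5307 = HKD 16.13
HKD 16.13 × 17.917 = JPY 289
JPY 289 × 0.0059962 = EUR 1.73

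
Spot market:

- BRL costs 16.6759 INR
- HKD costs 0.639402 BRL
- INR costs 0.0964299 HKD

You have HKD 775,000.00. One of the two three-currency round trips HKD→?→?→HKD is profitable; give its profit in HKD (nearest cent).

Profit: HKD 21,850.21

Profitable loop is HKD → BRL → INR → HKD:
HKD 775,000.00 × 0.639402 = BRL 495,536.55
BRL 495,536.55 × 16.6759 = INR 8,263,517.95
INR 8,263,517.95 × 0.0964299 = HKD 796,850.21
Profit = HKD 796,850.21 − HKD 775,000.00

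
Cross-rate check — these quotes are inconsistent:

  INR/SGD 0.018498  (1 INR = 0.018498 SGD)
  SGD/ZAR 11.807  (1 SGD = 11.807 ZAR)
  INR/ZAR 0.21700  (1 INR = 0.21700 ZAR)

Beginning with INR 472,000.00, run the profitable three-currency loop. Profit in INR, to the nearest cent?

Profit: INR 3,057.96

Profitable loop is INR → SGD → ZAR → INR:
INR 472,000.00 × 0.018498 = SGD 8,731.06
SGD 8,731.06 × 11.807 = ZAR 103,087.58
ZAR 103,087.58 ÷ 0.21700 = INR 475,057.96
Profit = INR 475,057.96 − INR 472,000.00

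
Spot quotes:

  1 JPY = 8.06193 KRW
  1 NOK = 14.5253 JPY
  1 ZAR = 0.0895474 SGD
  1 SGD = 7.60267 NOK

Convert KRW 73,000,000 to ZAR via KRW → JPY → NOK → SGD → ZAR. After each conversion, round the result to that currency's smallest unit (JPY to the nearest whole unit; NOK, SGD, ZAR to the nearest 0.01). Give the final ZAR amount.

ZAR 915,671.37

KRW 73,000,000 ÷ 8.06193 = JPY 9,054,904
JPY 9,054,904 ÷ 14.5253 = NOK 623,388.43
NOK 623,388.43 ÷ 7.60267 = SGD 81,995.99
SGD 81,995.99 ÷ 0.0895474 = ZAR 915,671.37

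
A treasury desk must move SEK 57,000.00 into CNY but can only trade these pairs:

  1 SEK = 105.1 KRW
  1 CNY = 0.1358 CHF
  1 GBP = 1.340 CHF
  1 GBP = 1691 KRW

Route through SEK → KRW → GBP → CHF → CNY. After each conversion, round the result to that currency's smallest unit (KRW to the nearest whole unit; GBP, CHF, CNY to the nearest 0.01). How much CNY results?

CNY 34,957.44

SEK 57,000.00 × 105.1 = KRW 5,990,700
KRW 5,990,700 ÷ 1691 = GBP 3,542.70
GBP 3,542.70 × 1.340 = CHF 4,747.22
CHF 4,747.22 ÷ 0.1358 = CNY 34,957.44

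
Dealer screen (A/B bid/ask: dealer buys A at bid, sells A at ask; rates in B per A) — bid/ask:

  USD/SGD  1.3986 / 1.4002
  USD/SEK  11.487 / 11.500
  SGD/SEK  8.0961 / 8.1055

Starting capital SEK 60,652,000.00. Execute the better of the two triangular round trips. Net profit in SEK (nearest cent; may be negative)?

Net profit: SEK 735,770.94

Best loop SEK → SGD → USD → SEK:
SEK 60,652,000.00 ÷ 8.1055 (buy SGD at ask) = SGD 7,482,820.31
SGD 7,482,820.31 ÷ 1.4002 (buy USD at ask) = USD 5,344,108.20
USD 5,344,108.20 × 11.487 (sell USD at bid) = SEK 61,387,770.94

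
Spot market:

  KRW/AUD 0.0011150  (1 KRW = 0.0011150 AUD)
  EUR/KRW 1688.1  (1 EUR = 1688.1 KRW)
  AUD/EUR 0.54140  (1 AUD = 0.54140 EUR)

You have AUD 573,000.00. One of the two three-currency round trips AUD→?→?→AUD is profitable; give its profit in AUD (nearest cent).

Profitable loop is AUD → EUR → KRW → AUD:
AUD 573,000.00 × 0.54140 = EUR 310,222.20
EUR 310,222.20 × 1688.1 = KRW 523,686,096
KRW 523,686,096 × 0.0011150 = AUD 583,910.00
Profit = AUD 583,910.00 − AUD 573,000.00

Profit: AUD 10,910.00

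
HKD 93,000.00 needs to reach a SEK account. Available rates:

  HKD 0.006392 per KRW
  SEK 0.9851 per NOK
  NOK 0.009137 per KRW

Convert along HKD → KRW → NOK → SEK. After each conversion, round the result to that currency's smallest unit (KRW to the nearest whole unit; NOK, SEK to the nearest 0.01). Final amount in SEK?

HKD 93,000.00 ÷ 0.006392 = KRW 14,549,437
KRW 14,549,437 × 0.009137 = NOK 132,938.21
NOK 132,938.21 × 0.9851 = SEK 130,957.43

SEK 130,957.43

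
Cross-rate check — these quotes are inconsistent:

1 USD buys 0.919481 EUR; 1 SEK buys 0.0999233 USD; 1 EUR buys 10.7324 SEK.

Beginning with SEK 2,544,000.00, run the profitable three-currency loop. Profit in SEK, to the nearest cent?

Profit: SEK 35,946.67

Profitable loop is SEK → EUR → USD → SEK:
SEK 2,544,000.00 ÷ 10.7324 = EUR 237,039.25
EUR 237,039.25 ÷ 0.919481 = USD 257,796.78
USD 257,796.78 ÷ 0.0999233 = SEK 2,579,946.67
Profit = SEK 2,579,946.67 − SEK 2,544,000.00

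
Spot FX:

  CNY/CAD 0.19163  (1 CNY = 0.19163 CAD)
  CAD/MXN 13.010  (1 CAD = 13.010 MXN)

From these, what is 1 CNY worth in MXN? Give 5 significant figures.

CNY/MXN = 2.4931

1 CNY × 0.19163 = 0.19163 CAD
0.19163 CAD × 13.010 = 2.49311 MXN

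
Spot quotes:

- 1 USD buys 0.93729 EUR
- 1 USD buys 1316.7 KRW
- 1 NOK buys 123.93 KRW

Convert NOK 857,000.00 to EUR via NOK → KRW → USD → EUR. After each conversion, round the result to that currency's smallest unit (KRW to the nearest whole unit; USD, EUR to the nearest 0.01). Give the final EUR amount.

EUR 75,603.94

NOK 857,000.00 × 123.93 = KRW 106,208,010
KRW 106,208,010 ÷ 1316.7 = USD 80,662.27
USD 80,662.27 × 0.93729 = EUR 75,603.94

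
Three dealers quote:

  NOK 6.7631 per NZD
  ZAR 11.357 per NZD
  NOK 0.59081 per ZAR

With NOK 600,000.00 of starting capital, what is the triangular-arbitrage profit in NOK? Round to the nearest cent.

Profit: NOK 4,763.53

Profitable loop is NOK → ZAR → NZD → NOK:
NOK 600,000.00 ÷ 0.59081 = ZAR 1,015,554.92
ZAR 1,015,554.92 ÷ 11.357 = NZD 89,421.05
NZD 89,421.05 × 6.7631 = NOK 604,763.53
Profit = NOK 604,763.53 − NOK 600,000.00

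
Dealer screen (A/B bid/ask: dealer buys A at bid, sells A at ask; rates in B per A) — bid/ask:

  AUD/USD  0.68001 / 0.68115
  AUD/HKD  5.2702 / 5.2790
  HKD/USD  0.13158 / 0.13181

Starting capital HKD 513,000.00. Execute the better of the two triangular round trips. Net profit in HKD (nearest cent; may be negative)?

Best loop HKD → USD → AUD → HKD:
HKD 513,000.00 × 0.13158 (sell HKD at bid) = USD 67,500.54
USD 67,500.54 ÷ 0.68115 (buy AUD at ask) = AUD 99,097.91
AUD 99,097.91 × 5.2702 (sell AUD at bid) = HKD 522,265.79

Net profit: HKD 9,265.79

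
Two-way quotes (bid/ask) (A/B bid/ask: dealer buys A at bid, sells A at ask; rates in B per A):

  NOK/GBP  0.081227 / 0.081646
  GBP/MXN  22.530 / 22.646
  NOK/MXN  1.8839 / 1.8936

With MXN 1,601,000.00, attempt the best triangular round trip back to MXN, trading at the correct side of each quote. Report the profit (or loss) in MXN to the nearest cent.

Best loop MXN → GBP → NOK → MXN:
MXN 1,601,000.00 ÷ 22.646 (buy GBP at ask) = GBP 70,696.81
GBP 70,696.81 ÷ 0.081646 (buy NOK at ask) = NOK 865,894.37
NOK 865,894.37 × 1.8839 (sell NOK at bid) = MXN 1,631,258.41

Net profit: MXN 30,258.41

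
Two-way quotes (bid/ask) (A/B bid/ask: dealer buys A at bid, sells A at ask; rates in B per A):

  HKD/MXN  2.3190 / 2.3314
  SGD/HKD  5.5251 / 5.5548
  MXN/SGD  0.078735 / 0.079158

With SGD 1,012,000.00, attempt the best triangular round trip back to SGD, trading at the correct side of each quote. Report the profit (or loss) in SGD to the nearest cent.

Net profit: SGD 8,914.18

Best loop SGD → HKD → MXN → SGD:
SGD 1,012,000.00 × 5.5251 (sell SGD at bid) = HKD 5,591,401.20
HKD 5,591,401.20 × 2.3190 (sell HKD at bid) = MXN 12,966,459.38
MXN 12,966,459.38 × 0.078735 (sell MXN at bid) = SGD 1,020,914.18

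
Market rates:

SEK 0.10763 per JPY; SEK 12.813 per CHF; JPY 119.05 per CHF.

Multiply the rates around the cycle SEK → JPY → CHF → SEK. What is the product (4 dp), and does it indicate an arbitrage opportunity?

Around SEK → JPY → CHF → SEK: 1 ÷ 0.10763 ÷ 119.05 × 12.813 = 0.999973
Product ≈ 1 (deviation 0.003%, within rounding noise).

1.0000 (no arbitrage)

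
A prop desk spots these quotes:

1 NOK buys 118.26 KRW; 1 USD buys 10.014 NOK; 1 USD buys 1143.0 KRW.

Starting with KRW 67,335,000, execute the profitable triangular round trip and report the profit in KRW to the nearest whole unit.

Profitable loop is KRW → USD → NOK → KRW:
KRW 67,335,000 ÷ 1143.0 = USD 58,910.76
USD 58,910.76 × 10.014 = NOK 589,932.36
NOK 589,932.36 × 118.26 = KRW 69,765,401
Profit = KRW 69,765,401 − KRW 67,335,000

Profit: KRW 2,430,401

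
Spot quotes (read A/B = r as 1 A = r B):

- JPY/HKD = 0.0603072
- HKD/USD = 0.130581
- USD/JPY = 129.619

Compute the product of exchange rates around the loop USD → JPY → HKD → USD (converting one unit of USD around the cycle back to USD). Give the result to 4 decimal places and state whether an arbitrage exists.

Around USD → JPY → HKD → USD: 1 × 129.619 × 0.0603072 × 0.130581 = 1.020746
Product > 1; profitable direction is USD → JPY → HKD → USD.

1.0207 (arbitrage exists)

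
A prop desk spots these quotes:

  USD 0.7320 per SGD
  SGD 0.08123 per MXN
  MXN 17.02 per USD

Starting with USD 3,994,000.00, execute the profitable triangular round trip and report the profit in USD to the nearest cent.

Profitable loop is USD → MXN → SGD → USD:
USD 3,994,000.00 × 17.02 = MXN 67,977,880.00
MXN 67,977,880.00 × 0.08123 = SGD 5,521,843.19
SGD 5,521,843.19 × 0.7320 = USD 4,041,989.22
Profit = USD 4,041,989.22 − USD 3,994,000.00

Profit: USD 47,989.22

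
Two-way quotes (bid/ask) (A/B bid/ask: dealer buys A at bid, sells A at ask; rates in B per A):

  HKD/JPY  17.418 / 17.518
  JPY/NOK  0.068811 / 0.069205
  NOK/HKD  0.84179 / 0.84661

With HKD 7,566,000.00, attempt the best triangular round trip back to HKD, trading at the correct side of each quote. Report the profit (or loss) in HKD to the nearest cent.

Best loop HKD → JPY → NOK → HKD:
HKD 7,566,000.00 × 17.418 (sell HKD at bid) = JPY 131,784,588
JPY 131,784,588 × 0.068811 (sell JPY at bid) = NOK 9,068,229.28
NOK 9,068,229.28 × 0.84179 (sell NOK at bid) = HKD 7,633,544.73

Net profit: HKD 67,544.73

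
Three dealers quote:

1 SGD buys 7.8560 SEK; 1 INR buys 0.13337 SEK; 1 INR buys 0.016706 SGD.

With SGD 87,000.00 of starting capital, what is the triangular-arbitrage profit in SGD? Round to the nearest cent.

Profit: SGD 1,410.42

Profitable loop is SGD → INR → SEK → SGD:
SGD 87,000.00 ÷ 0.016706 = INR 5,207,709.80
INR 5,207,709.80 × 0.13337 = SEK 694,552.26
SEK 694,552.26 ÷ 7.8560 = SGD 88,410.42
Profit = SGD 88,410.42 − SGD 87,000.00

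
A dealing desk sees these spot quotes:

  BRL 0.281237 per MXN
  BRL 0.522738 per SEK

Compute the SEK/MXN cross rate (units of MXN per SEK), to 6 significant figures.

1 SEK × 0.522738 = 0.522738 BRL
0.522738 BRL ÷ 0.281237 = 1.85871 MXN

SEK/MXN = 1.85871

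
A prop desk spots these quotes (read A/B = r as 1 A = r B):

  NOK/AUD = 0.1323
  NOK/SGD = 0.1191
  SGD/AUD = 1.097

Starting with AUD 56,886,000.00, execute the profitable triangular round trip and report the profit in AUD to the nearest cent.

Profitable loop is AUD → SGD → NOK → AUD:
AUD 56,886,000.00 ÷ 1.097 = SGD 51,855,970.83
SGD 51,855,970.83 ÷ 0.1191 = NOK 435,398,579.59
NOK 435,398,579.59 × 0.1323 = AUD 57,603,232.08
Profit = AUD 57,603,232.08 − AUD 56,886,000.00

Profit: AUD 717,232.08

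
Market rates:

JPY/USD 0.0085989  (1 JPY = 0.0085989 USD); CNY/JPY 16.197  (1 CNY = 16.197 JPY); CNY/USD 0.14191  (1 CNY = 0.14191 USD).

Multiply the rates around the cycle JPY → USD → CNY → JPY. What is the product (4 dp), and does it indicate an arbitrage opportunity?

0.9814 (arbitrage exists)

Around JPY → USD → CNY → JPY: 1 × 0.0085989 ÷ 0.14191 × 16.197 = 0.981442
Product < 1; profitable direction is JPY → CNY → USD → JPY.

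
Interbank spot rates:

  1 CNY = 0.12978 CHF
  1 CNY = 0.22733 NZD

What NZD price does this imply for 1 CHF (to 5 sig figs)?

CHF/NZD = 1.7517

1 CHF ÷ 0.12978 = 7.70535 CNY
7.70535 CNY × 0.22733 = 1.75166 NZD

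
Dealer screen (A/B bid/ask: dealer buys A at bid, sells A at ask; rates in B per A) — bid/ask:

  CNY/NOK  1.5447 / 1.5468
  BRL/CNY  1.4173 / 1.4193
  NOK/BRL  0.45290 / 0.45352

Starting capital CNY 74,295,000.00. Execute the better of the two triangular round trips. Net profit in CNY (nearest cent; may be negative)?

Best loop CNY → BRL → NOK → CNY:
CNY 74,295,000.00 ÷ 1.4193 (buy BRL at ask) = BRL 52,346,227.01
BRL 52,346,227.01 ÷ 0.45352 (buy NOK at ask) = NOK 115,422,091.67
NOK 115,422,091.67 ÷ 1.5468 (buy CNY at ask) = CNY 74,619,919.62

Net profit: CNY 324,919.62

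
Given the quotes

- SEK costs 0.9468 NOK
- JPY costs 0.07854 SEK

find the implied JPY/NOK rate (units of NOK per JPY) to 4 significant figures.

1 JPY × 0.07854 = 0.07854 SEK
0.07854 SEK × 0.9468 = 0.0743617 NOK

JPY/NOK = 0.07436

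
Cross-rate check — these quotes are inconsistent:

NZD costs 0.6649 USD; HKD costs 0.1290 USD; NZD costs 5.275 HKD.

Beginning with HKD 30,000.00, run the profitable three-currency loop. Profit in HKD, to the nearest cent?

Profitable loop is HKD → USD → NZD → HKD:
HKD 30,000.00 × 0.1290 = USD 3,870.00
USD 3,870.00 ÷ 0.6649 = NZD 5,820.42
NZD 5,820.42 × 5.275 = HKD 30,702.74
Profit = HKD 30,702.74 − HKD 30,000.00

Profit: HKD 702.74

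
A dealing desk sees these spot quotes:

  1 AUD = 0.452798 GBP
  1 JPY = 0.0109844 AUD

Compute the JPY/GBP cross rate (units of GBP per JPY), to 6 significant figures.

JPY/GBP = 0.00497371

1 JPY × 0.0109844 = 0.0109844 AUD
0.0109844 AUD × 0.452798 = 0.00497371 GBP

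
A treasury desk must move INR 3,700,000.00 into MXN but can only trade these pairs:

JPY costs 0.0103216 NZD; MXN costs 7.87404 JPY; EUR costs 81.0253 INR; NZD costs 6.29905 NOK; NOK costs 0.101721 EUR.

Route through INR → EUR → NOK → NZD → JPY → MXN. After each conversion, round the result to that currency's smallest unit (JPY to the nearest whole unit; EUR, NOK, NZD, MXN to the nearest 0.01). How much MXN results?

INR 3,700,000.00 ÷ 81.0253 = EUR 45,664.75
EUR 45,664.75 ÷ 0.101721 = NOK 448,921.56
NOK 448,921.56 ÷ 6.29905 = NZD 71,268.14
NZD 71,268.14 ÷ 0.0103216 = JPY 6,904,757
JPY 6,904,757 ÷ 7.87404 = MXN 876,901.44

MXN 876,901.44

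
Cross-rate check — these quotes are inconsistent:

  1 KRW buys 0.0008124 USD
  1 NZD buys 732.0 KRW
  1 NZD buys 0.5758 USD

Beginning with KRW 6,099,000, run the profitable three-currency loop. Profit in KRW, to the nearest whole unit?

Profitable loop is KRW → USD → NZD → KRW:
KRW 6,099,000 × 0.0008124 = USD 4,954.83
USD 4,954.83 ÷ 0.5758 = NZD 8,605.12
NZD 8,605.12 × 732.0 = KRW 6,298,947
Profit = KRW 6,298,947 − KRW 6,099,000

Profit: KRW 199,947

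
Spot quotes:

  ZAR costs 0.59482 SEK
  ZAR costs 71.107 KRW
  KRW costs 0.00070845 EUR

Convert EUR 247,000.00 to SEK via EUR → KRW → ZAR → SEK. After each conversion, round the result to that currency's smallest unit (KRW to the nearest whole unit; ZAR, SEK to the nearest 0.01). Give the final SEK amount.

SEK 2,916,493.11

EUR 247,000.00 ÷ 0.00070845 = KRW 348,648,458
KRW 348,648,458 ÷ 71.107 = ZAR 4,903,152.40
ZAR 4,903,152.40 × 0.59482 = SEK 2,916,493.11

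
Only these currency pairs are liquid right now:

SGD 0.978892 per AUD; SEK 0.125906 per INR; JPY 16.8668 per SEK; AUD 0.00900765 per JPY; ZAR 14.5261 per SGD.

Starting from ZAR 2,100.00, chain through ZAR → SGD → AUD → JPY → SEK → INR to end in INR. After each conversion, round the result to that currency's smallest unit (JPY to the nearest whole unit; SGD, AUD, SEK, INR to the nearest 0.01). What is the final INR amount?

ZAR 2,100.00 ÷ 14.5261 = SGD 144.57
SGD 144.57 ÷ 0.978892 = AUD 147.69
AUD 147.69 ÷ 0.00900765 = JPY 16,396
JPY 16,396 ÷ 16.8668 = SEK 972.09
SEK 972.09 ÷ 0.125906 = INR 7,720.76

INR 7,720.76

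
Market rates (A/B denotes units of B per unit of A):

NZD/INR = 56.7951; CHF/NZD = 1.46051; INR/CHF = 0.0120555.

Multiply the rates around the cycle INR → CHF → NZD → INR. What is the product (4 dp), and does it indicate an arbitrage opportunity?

Around INR → CHF → NZD → INR: 1 × 0.0120555 × 1.46051 × 56.7951 = 1.000001
Product ≈ 1 (deviation 0.000%, within rounding noise).

1.0000 (no arbitrage)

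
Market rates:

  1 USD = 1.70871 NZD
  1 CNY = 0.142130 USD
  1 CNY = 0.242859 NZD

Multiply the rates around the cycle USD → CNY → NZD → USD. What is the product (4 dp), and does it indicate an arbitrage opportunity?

1.0000 (no arbitrage)

Around USD → CNY → NZD → USD: 1 ÷ 0.142130 × 0.242859 ÷ 1.70871 = 1.000000
Product ≈ 1 (deviation 0.000%, within rounding noise).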